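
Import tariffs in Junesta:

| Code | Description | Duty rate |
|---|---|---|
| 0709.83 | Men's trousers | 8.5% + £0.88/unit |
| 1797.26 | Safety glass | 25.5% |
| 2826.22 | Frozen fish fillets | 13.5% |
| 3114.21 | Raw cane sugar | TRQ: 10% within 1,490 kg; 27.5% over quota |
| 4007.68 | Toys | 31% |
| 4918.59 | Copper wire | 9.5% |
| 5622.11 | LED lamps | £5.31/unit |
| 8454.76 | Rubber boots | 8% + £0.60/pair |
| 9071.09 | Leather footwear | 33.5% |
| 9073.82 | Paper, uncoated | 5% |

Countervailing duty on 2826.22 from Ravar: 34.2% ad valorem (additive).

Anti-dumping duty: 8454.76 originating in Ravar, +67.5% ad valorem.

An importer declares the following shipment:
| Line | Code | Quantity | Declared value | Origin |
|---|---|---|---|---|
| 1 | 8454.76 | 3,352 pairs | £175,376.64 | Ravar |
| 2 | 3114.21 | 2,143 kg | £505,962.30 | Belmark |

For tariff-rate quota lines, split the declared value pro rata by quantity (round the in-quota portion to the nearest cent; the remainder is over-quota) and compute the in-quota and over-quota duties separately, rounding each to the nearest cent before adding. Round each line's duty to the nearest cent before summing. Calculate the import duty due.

Line 1 (8454.76, Ravar, 3,352 pairs, £175,376.64):
Base rate for 8454.76 is 8% + £0.60/pair.
Additional duty on 8454.76 from Ravar: +67.5%. Applied ad valorem rate: 8% + 67.5% = 75.5%.
Duty = £175,376.64 × 75.5% + 3,352 × £0.60 = £134,420.56.
Line 2 (3114.21, Belmark, 2,143 kg, £505,962.30):
Code 3114.21 is under a tariff-rate quota (threshold 1,490 kg). In-quota: 1,490 kg at 10%; over-quota: 653 kg at 27.5%.
Pro-rata value split: in-quota = £505,962.30 × 1,490/2,143 = £351,789.00; over-quota = £505,962.30 − £351,789.00 = £154,173.30.
In-quota duty = £351,789.00 × 10% = £35,178.90. Over-quota duty = £154,173.30 × 27.5% = £42,397.66.
Line duty = £35,178.90 + £42,397.66 = £77,576.56.
Total = £134,420.56 + £77,576.56 = £211,997.12.

£211,997.12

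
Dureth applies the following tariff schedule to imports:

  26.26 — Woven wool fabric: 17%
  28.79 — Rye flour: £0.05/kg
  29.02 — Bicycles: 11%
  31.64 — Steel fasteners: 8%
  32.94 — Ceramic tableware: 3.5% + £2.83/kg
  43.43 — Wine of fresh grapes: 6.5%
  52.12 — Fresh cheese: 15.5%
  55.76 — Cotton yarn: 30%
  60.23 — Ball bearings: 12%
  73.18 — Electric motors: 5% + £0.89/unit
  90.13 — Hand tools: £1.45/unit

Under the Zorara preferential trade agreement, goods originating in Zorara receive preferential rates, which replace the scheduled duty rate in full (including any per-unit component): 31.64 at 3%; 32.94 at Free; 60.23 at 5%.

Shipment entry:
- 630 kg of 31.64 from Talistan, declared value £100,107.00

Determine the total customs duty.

Line 1 (31.64, Talistan, 630 kg, £100,107.00):
Base rate for 31.64 is 8%.
31.64 has an FTA preferential rate, but origin Talistan is not Zorara; base rate stands.
Duty = £100,107.00 × 8% = £8,008.56.

£8,008.56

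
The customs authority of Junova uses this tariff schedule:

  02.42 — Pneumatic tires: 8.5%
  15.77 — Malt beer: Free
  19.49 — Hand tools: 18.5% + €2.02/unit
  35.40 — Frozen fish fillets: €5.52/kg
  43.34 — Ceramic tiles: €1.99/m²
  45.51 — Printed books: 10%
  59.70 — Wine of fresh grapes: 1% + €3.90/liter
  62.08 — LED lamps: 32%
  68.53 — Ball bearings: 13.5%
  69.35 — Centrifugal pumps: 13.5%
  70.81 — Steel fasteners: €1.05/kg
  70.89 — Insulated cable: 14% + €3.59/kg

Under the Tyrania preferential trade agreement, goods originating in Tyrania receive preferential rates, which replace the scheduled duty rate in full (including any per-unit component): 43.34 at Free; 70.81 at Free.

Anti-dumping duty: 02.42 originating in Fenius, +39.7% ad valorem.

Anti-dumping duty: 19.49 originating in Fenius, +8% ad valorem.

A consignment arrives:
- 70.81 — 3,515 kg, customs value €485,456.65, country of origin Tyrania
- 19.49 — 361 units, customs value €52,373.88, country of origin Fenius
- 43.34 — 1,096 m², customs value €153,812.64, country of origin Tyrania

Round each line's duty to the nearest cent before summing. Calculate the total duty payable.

Line 1 (70.81, Tyrania, 3,515 kg, €485,456.65):
Base rate for 70.81 is €1.05/kg.
Origin Tyrania qualifies under the Junova–Tyrania agreement and 70.81 is covered: preferential rate Free applies instead.
Duty = €485,456.65 × 0% = €0.00.
Line 2 (19.49, Fenius, 361 units, €52,373.88):
Base rate for 19.49 is 18.5% + €2.02/unit.
Additional duty on 19.49 from Fenius: +8%. Applied ad valorem rate: 18.5% + 8% = 26.5%.
Duty = €52,373.88 × 26.5% + 361 × €2.02 = €14,608.30.
Line 3 (43.34, Tyrania, 1,096 m², €153,812.64):
Base rate for 43.34 is €1.99/m².
Origin Tyrania qualifies under the Junova–Tyrania agreement and 43.34 is covered: preferential rate Free applies instead.
Duty = €153,812.64 × 0% = €0.00.
Total = €0.00 + €14,608.30 + €0.00 = €14,608.30.

€14,608.30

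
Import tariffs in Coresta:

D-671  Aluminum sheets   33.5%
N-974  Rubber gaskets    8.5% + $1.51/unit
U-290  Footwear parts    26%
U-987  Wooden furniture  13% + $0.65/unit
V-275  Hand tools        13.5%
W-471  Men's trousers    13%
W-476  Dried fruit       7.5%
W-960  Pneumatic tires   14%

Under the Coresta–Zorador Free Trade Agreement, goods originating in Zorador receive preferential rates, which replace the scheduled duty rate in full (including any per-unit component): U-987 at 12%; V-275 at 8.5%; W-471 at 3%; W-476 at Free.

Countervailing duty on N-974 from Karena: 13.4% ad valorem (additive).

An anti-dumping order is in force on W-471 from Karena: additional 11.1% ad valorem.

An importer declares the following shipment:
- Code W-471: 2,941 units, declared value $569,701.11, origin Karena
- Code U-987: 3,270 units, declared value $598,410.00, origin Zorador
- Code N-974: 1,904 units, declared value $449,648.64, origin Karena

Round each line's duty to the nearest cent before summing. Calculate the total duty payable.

Line 1 (W-471, Karena, 2,941 units, $569,701.11):
Base rate for W-471 is 13%.
W-471 has an FTA preferential rate, but origin Karena is not Zorador; base rate stands.
Additional duty on W-471 from Karena: +11.1%. Applied ad valorem rate: 13% + 11.1% = 24.1%.
Duty = $569,701.11 × 24.1% = $137,297.97.
Line 2 (U-987, Zorador, 3,270 units, $598,410.00):
Base rate for U-987 is 13% + $0.65/unit.
Origin Zorador qualifies under the Coresta–Zorador agreement and U-987 is covered: preferential rate 12% applies instead.
Duty = $598,410.00 × 12% = $71,809.20.
Line 3 (N-974, Karena, 1,904 units, $449,648.64):
Base rate for N-974 is 8.5% + $1.51/unit.
Additional duty on N-974 from Karena: +13.4%. Applied ad valorem rate: 8.5% + 13.4% = 21.9%.
Duty = $449,648.64 × 21.9% + 1,904 × $1.51 = $101,348.09.
Total = $137,297.97 + $71,809.20 + $101,348.09 = $310,455.26.

$310,455.26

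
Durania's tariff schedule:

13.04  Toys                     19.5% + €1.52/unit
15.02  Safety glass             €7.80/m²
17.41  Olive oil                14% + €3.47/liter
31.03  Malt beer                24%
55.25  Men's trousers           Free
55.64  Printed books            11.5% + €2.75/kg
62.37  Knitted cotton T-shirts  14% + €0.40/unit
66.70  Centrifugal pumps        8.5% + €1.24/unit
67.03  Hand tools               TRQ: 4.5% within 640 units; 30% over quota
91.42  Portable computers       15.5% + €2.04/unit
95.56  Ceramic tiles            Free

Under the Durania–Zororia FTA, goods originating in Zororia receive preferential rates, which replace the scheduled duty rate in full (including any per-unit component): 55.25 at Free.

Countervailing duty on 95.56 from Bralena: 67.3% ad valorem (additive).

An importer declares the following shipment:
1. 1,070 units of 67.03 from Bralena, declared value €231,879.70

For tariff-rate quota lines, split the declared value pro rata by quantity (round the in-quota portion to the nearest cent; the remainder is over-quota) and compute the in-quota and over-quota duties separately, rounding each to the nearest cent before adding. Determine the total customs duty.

€34,196.84

Line 1 (67.03, Bralena, 1,070 units, €231,879.70):
Code 67.03 is under a tariff-rate quota (threshold 640 units). In-quota: 640 units at 4.5%; over-quota: 430 units at 30%.
Pro-rata value split: in-quota = €231,879.70 × 640/1,070 = €138,694.40; over-quota = €231,879.70 − €138,694.40 = €93,185.30.
In-quota duty = €138,694.40 × 4.5% = €6,241.25. Over-quota duty = €93,185.30 × 30% = €27,955.59.
Line duty = €6,241.25 + €27,955.59 = €34,196.84.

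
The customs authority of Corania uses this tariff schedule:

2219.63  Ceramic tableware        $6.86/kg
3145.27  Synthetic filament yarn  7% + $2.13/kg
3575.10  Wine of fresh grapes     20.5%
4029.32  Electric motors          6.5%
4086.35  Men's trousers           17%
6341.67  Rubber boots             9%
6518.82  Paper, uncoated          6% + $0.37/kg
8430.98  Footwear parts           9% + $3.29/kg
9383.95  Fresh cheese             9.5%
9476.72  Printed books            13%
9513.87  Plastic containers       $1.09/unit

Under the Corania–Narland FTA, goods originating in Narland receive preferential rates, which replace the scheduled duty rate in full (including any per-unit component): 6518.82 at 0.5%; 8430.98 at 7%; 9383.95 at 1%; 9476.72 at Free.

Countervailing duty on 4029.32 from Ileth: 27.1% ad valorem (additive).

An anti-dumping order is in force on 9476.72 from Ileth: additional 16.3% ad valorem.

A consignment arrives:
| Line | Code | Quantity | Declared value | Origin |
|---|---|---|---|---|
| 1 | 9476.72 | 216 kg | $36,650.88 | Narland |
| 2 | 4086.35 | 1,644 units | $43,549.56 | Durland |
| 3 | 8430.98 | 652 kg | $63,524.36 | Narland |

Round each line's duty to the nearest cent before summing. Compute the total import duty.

$11,850.14

Line 1 (9476.72, Narland, 216 kg, $36,650.88):
Base rate for 9476.72 is 13%.
Origin Narland qualifies under the Corania–Narland agreement and 9476.72 is covered: preferential rate Free applies instead.
The additional-duty order on 9476.72 targets Ileth, not Narland; it does not apply.
Duty = $36,650.88 × 0% = $0.00.
Line 2 (4086.35, Durland, 1,644 units, $43,549.56):
Base rate for 4086.35 is 17%.
Duty = $43,549.56 × 17% = $7,403.43.
Line 3 (8430.98, Narland, 652 kg, $63,524.36):
Base rate for 8430.98 is 9% + $3.29/kg.
Origin Narland qualifies under the Corania–Narland agreement and 8430.98 is covered: preferential rate 7% applies instead.
Duty = $63,524.36 × 7% = $4,446.71.
Total = $0.00 + $7,403.43 + $4,446.71 = $11,850.14.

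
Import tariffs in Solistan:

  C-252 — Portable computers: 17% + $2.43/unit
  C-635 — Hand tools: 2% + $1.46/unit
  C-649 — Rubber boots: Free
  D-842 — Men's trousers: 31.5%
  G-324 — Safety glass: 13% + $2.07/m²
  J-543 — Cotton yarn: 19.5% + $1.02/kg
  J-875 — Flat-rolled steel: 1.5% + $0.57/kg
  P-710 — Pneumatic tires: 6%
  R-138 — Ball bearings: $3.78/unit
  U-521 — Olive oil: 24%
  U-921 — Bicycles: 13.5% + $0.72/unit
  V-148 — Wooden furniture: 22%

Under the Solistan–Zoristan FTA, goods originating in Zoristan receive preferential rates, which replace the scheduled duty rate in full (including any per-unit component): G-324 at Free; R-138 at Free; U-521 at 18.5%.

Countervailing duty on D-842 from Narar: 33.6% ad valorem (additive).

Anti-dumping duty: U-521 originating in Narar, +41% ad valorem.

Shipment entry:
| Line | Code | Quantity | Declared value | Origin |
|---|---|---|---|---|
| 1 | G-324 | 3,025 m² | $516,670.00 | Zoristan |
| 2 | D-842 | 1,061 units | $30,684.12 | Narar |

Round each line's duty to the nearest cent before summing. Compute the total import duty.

Line 1 (G-324, Zoristan, 3,025 m², $516,670.00):
Base rate for G-324 is 13% + $2.07/m².
Origin Zoristan qualifies under the Solistan–Zoristan agreement and G-324 is covered: preferential rate Free applies instead.
Duty = $516,670.00 × 0% = $0.00.
Line 2 (D-842, Narar, 1,061 units, $30,684.12):
Base rate for D-842 is 31.5%.
Additional duty on D-842 from Narar: +33.6%. Applied ad valorem rate: 31.5% + 33.6% = 65.1%.
Duty = $30,684.12 × 65.1% = $19,975.36.
Total = $0.00 + $19,975.36 = $19,975.36.

$19,975.36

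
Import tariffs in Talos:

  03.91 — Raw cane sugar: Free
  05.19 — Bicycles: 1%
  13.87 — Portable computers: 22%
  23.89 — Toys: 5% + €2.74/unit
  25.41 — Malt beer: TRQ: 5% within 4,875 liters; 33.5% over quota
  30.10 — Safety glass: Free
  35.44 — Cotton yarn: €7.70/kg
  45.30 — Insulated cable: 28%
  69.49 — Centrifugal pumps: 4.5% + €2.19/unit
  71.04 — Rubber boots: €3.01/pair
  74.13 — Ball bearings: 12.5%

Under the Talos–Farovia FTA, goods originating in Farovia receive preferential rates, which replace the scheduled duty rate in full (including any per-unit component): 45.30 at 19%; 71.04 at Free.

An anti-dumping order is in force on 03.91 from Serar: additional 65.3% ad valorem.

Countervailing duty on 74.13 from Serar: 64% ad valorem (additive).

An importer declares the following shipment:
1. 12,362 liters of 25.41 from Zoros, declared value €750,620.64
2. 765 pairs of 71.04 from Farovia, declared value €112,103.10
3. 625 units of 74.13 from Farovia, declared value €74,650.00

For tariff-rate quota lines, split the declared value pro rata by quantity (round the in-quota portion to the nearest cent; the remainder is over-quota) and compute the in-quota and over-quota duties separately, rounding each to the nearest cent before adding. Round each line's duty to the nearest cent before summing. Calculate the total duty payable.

€176,426.31

Line 1 (25.41, Zoros, 12,362 liters, €750,620.64):
Code 25.41 is under a tariff-rate quota (threshold 4,875 liters). In-quota: 4,875 liters at 5%; over-quota: 7,487 liters at 33.5%.
Pro-rata value split: in-quota = €750,620.64 × 4,875/12,362 = €296,010.00; over-quota = €750,620.64 − €296,010.00 = €454,610.64.
In-quota duty = €296,010.00 × 5% = €14,800.50. Over-quota duty = €454,610.64 × 33.5% = €152,294.56.
Line duty = €14,800.50 + €152,294.56 = €167,095.06.
Line 2 (71.04, Farovia, 765 pairs, €112,103.10):
Base rate for 71.04 is €3.01/pair.
Origin Farovia qualifies under the Talos–Farovia agreement and 71.04 is covered: preferential rate Free applies instead.
Duty = €112,103.10 × 0% = €0.00.
Line 3 (74.13, Farovia, 625 units, €74,650.00):
Base rate for 74.13 is 12.5%.
Origin Farovia is the FTA partner but 74.13 is not on the preference list; base rate stands.
The additional-duty order on 74.13 targets Serar, not Farovia; it does not apply.
Duty = €74,650.00 × 12.5% = €9,331.25.
Total = €167,095.06 + €0.00 + €9,331.25 = €176,426.31.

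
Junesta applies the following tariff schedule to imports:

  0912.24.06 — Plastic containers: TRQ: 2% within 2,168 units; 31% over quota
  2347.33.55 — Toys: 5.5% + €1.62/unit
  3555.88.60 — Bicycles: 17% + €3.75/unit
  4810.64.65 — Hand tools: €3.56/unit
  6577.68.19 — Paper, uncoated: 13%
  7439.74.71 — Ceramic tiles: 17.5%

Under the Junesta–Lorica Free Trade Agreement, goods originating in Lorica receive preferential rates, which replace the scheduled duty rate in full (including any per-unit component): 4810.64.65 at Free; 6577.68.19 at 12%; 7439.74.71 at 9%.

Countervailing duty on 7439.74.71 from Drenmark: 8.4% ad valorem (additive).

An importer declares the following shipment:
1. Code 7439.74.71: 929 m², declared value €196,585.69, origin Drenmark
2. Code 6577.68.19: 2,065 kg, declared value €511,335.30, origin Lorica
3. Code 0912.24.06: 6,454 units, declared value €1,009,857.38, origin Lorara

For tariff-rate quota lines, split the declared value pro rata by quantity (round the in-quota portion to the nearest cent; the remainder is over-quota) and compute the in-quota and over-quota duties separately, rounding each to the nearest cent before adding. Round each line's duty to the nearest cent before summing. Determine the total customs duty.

€326,955.90

Line 1 (7439.74.71, Drenmark, 929 m², €196,585.69):
Base rate for 7439.74.71 is 17.5%.
7439.74.71 has an FTA preferential rate, but origin Drenmark is not Lorica; base rate stands.
Additional duty on 7439.74.71 from Drenmark: +8.4%. Applied ad valorem rate: 17.5% + 8.4% = 25.9%.
Duty = €196,585.69 × 25.9% = €50,915.69.
Line 2 (6577.68.19, Lorica, 2,065 kg, €511,335.30):
Base rate for 6577.68.19 is 13%.
Origin Lorica qualifies under the Junesta–Lorica agreement and 6577.68.19 is covered: preferential rate 12% applies instead.
Duty = €511,335.30 × 12% = €61,360.24.
Line 3 (0912.24.06, Lorara, 6,454 units, €1,009,857.38):
Code 0912.24.06 is under a tariff-rate quota (threshold 2,168 units). In-quota: 2,168 units at 2%; over-quota: 4,286 units at 31%.
Pro-rata value split: in-quota = €1,009,857.38 × 2,168/6,454 = €339,226.96; over-quota = €1,009,857.38 − €339,226.96 = €670,630.42.
In-quota duty = €339,226.96 × 2% = €6,784.54. Over-quota duty = €670,630.42 × 31% = €207,895.43.
Line duty = €6,784.54 + €207,895.43 = €214,679.97.
Total = €50,915.69 + €61,360.24 + €214,679.97 = €326,955.90.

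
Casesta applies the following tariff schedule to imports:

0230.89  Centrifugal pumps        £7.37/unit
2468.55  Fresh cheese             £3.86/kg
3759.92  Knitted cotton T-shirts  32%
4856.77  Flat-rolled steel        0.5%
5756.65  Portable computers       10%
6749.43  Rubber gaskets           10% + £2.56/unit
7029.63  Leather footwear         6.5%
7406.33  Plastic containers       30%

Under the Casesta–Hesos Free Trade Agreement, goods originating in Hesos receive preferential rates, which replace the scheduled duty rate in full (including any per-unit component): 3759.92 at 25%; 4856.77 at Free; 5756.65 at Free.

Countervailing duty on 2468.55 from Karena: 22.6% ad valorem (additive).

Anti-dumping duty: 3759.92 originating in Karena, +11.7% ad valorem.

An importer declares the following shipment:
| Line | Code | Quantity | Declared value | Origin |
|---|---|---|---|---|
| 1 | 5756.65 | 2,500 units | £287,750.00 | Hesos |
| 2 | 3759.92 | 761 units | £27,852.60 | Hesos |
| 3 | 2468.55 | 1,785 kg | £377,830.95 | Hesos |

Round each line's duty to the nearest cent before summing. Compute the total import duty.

£13,853.25

Line 1 (5756.65, Hesos, 2,500 units, £287,750.00):
Base rate for 5756.65 is 10%.
Origin Hesos qualifies under the Casesta–Hesos agreement and 5756.65 is covered: preferential rate Free applies instead.
Duty = £287,750.00 × 0% = £0.00.
Line 2 (3759.92, Hesos, 761 units, £27,852.60):
Base rate for 3759.92 is 32%.
Origin Hesos qualifies under the Casesta–Hesos agreement and 3759.92 is covered: preferential rate 25% applies instead.
The additional-duty order on 3759.92 targets Karena, not Hesos; it does not apply.
Duty = £27,852.60 × 25% = £6,963.15.
Line 3 (2468.55, Hesos, 1,785 kg, £377,830.95):
Base rate for 2468.55 is £3.86/kg.
Origin Hesos is the FTA partner but 2468.55 is not on the preference list; base rate stands.
The additional-duty order on 2468.55 targets Karena, not Hesos; it does not apply.
Duty = 1,785 × £3.86 = £6,890.10.
Total = £0.00 + £6,963.15 + £6,890.10 = £13,853.25.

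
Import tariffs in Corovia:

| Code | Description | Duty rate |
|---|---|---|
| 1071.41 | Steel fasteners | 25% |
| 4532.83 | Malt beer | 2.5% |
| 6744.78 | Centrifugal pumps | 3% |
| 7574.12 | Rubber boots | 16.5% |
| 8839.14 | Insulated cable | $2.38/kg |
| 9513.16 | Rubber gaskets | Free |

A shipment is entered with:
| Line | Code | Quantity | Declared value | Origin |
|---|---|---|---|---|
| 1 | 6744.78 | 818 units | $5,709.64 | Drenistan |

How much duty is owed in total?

$171.29

Line 1 (6744.78, Drenistan, 818 units, $5,709.64):
Base rate for 6744.78 is 3%.
Duty = $5,709.64 × 3% = $171.29.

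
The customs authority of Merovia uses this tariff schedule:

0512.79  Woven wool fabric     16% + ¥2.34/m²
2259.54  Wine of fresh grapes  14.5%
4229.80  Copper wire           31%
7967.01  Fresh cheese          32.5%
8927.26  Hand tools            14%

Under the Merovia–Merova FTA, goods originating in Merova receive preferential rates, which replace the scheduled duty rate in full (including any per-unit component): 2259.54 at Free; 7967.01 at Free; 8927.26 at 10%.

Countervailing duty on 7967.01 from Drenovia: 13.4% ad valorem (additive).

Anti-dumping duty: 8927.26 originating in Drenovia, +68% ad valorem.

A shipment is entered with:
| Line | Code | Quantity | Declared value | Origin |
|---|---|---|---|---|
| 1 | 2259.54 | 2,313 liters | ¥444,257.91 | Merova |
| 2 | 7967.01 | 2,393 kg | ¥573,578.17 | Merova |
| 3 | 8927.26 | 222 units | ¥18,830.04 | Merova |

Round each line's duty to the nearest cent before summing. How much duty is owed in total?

¥1,883.00

Line 1 (2259.54, Merova, 2,313 liters, ¥444,257.91):
Base rate for 2259.54 is 14.5%.
Origin Merova qualifies under the Merovia–Merova agreement and 2259.54 is covered: preferential rate Free applies instead.
Duty = ¥444,257.91 × 0% = ¥0.00.
Line 2 (7967.01, Merova, 2,393 kg, ¥573,578.17):
Base rate for 7967.01 is 32.5%.
Origin Merova qualifies under the Merovia–Merova agreement and 7967.01 is covered: preferential rate Free applies instead.
The additional-duty order on 7967.01 targets Drenovia, not Merova; it does not apply.
Duty = ¥573,578.17 × 0% = ¥0.00.
Line 3 (8927.26, Merova, 222 units, ¥18,830.04):
Base rate for 8927.26 is 14%.
Origin Merova qualifies under the Merovia–Merova agreement and 8927.26 is covered: preferential rate 10% applies instead.
The additional-duty order on 8927.26 targets Drenovia, not Merova; it does not apply.
Duty = ¥18,830.04 × 10% = ¥1,883.00.
Total = ¥0.00 + ¥0.00 + ¥1,883.00 = ¥1,883.00.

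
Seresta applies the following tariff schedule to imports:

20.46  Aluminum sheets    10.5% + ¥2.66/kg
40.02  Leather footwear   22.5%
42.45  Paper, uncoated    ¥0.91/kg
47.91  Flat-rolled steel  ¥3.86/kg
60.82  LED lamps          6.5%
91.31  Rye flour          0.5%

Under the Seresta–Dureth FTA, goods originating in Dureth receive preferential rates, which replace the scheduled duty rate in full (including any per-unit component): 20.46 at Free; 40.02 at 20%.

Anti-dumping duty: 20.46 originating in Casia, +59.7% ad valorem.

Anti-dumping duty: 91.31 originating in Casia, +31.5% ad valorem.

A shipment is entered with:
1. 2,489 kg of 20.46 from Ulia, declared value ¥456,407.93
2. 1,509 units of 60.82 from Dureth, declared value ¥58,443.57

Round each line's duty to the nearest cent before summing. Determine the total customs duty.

¥58,342.40

Line 1 (20.46, Ulia, 2,489 kg, ¥456,407.93):
Base rate for 20.46 is 10.5% + ¥2.66/kg.
20.46 has an FTA preferential rate, but origin Ulia is not Dureth; base rate stands.
The additional-duty order on 20.46 targets Casia, not Ulia; it does not apply.
Duty = ¥456,407.93 × 10.5% + 2,489 × ¥2.66 = ¥54,543.57.
Line 2 (60.82, Dureth, 1,509 units, ¥58,443.57):
Base rate for 60.82 is 6.5%.
Origin Dureth is the FTA partner but 60.82 is not on the preference list; base rate stands.
Duty = ¥58,443.57 × 6.5% = ¥3,798.83.
Total = ¥54,543.57 + ¥3,798.83 = ¥58,342.40.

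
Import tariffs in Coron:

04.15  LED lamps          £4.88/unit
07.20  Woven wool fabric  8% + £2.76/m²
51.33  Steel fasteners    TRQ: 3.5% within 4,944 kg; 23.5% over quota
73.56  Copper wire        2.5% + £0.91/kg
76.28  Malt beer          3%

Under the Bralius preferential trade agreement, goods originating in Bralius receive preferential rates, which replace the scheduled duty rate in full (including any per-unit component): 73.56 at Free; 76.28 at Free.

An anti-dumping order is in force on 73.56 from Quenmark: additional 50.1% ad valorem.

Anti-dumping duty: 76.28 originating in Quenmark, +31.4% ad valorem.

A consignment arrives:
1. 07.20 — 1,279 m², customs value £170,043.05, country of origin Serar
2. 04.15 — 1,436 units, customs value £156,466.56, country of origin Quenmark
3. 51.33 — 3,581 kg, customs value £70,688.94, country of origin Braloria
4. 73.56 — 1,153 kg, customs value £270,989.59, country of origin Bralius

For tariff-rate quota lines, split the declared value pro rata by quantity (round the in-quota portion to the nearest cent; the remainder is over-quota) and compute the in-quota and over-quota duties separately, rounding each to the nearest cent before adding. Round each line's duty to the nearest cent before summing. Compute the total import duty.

£26,615.27

Line 1 (07.20, Serar, 1,279 m², £170,043.05):
Base rate for 07.20 is 8% + £2.76/m².
Duty = £170,043.05 × 8% + 1,279 × £2.76 = £17,133.48.
Line 2 (04.15, Quenmark, 1,436 units, £156,466.56):
Base rate for 04.15 is £4.88/unit.
Duty = 1,436 × £4.88 = £7,007.68.
Line 3 (51.33, Braloria, 3,581 kg, £70,688.94):
Code 51.33 is under a tariff-rate quota (threshold 4,944 kg). Quantity 3,581 kg is within the quota, so the in-quota rate 3.5% applies to the full value.
Duty = £70,688.94 × 3.5% = £2,474.11.
Line 4 (73.56, Bralius, 1,153 kg, £270,989.59):
Base rate for 73.56 is 2.5% + £0.91/kg.
Origin Bralius qualifies under the Coron–Bralius agreement and 73.56 is covered: preferential rate Free applies instead.
The additional-duty order on 73.56 targets Quenmark, not Bralius; it does not apply.
Duty = £270,989.59 × 0% = £0.00.
Total = £17,133.48 + £7,007.68 + £2,474.11 + £0.00 = £26,615.27.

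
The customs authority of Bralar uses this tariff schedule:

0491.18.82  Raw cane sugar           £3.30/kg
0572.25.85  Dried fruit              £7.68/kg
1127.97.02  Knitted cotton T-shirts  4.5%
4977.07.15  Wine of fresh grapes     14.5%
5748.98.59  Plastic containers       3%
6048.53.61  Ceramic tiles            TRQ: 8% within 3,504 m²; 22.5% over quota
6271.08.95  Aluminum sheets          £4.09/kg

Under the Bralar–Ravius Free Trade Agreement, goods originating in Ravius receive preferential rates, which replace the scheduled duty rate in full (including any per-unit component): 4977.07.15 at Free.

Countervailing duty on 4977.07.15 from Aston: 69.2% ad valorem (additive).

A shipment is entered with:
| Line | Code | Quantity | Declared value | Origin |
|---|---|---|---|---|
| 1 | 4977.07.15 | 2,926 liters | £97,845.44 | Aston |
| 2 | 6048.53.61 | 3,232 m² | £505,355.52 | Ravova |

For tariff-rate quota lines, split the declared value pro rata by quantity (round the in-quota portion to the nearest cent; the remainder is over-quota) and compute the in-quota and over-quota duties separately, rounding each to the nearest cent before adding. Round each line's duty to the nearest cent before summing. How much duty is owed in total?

£122,325.07

Line 1 (4977.07.15, Aston, 2,926 liters, £97,845.44):
Base rate for 4977.07.15 is 14.5%.
4977.07.15 has an FTA preferential rate, but origin Aston is not Ravius; base rate stands.
Additional duty on 4977.07.15 from Aston: +69.2%. Applied ad valorem rate: 14.5% + 69.2% = 83.7%.
Duty = £97,845.44 × 83.7% = £81,896.63.
Line 2 (6048.53.61, Ravova, 3,232 m², £505,355.52):
Code 6048.53.61 is under a tariff-rate quota (threshold 3,504 m²). Quantity 3,232 m² is within the quota, so the in-quota rate 8% applies to the full value.
Duty = £505,355.52 × 8% = £40,428.44.
Total = £81,896.63 + £40,428.44 = £122,325.07.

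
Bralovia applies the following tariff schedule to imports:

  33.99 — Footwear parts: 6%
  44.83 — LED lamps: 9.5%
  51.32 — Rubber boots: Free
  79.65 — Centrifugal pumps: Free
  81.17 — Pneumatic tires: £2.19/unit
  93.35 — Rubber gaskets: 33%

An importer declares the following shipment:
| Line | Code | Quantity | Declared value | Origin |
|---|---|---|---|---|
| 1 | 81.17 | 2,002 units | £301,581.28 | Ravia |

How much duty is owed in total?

Line 1 (81.17, Ravia, 2,002 units, £301,581.28):
Base rate for 81.17 is £2.19/unit.
Duty = 2,002 × £2.19 = £4,384.38.

£4,384.38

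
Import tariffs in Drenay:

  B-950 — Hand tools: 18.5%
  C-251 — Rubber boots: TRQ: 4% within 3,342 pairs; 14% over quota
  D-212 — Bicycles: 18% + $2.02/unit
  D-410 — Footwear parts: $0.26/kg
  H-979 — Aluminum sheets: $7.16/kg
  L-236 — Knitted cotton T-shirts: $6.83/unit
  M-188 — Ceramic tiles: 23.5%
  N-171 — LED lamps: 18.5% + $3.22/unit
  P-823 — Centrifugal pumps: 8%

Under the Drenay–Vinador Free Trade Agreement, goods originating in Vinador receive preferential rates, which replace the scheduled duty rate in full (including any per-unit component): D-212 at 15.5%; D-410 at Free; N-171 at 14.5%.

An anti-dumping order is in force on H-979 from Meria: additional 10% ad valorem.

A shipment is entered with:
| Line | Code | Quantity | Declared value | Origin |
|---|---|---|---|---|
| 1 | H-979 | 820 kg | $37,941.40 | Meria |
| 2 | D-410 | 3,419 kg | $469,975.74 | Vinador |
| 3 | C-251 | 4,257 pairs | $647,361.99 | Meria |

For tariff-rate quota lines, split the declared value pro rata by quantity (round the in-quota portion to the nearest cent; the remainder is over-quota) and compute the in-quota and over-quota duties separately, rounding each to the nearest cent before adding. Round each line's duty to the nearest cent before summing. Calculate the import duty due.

$49,474.23

Line 1 (H-979, Meria, 820 kg, $37,941.40):
Base rate for H-979 is $7.16/kg.
Additional duty on H-979 from Meria: +10% ad valorem. Applied ad valorem rate = 10%.
Duty = $37,941.40 × 10% + 820 × $7.16 = $9,665.34.
Line 2 (D-410, Vinador, 3,419 kg, $469,975.74):
Base rate for D-410 is $0.26/kg.
Origin Vinador qualifies under the Drenay–Vinador agreement and D-410 is covered: preferential rate Free applies instead.
Duty = $469,975.74 × 0% = $0.00.
Line 3 (C-251, Meria, 4,257 pairs, $647,361.99):
Code C-251 is under a tariff-rate quota (threshold 3,342 pairs). In-quota: 3,342 pairs at 4%; over-quota: 915 pairs at 14%.
Pro-rata value split: in-quota = $647,361.99 × 3,342/4,257 = $508,217.94; over-quota = $647,361.99 − $508,217.94 = $139,144.05.
In-quota duty = $508,217.94 × 4% = $20,328.72. Over-quota duty = $139,144.05 × 14% = $19,480.17.
Line duty = $20,328.72 + $19,480.17 = $39,808.89.
Total = $9,665.34 + $0.00 + $39,808.89 = $49,474.23.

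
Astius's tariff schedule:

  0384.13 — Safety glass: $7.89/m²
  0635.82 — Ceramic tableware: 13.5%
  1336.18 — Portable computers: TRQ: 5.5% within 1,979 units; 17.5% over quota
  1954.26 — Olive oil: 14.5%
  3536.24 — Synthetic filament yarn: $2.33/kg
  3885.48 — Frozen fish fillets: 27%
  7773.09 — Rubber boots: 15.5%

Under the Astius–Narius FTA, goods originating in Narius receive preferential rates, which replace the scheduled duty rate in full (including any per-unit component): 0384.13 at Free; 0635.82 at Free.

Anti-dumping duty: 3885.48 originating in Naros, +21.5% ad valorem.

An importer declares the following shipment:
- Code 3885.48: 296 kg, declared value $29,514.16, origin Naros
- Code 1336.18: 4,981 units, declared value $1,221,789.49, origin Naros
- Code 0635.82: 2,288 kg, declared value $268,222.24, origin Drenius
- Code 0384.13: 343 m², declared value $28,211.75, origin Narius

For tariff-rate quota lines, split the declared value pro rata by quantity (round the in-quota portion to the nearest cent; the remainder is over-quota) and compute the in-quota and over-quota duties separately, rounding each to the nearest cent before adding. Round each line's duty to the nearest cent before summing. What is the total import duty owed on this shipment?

$206,086.06

Line 1 (3885.48, Naros, 296 kg, $29,514.16):
Base rate for 3885.48 is 27%.
Additional duty on 3885.48 from Naros: +21.5%. Applied ad valorem rate: 27% + 21.5% = 48.5%.
Duty = $29,514.16 × 48.5% = $14,314.37.
Line 2 (1336.18, Naros, 4,981 units, $1,221,789.49):
Code 1336.18 is under a tariff-rate quota (threshold 1,979 units). In-quota: 1,979 units at 5.5%; over-quota: 3,002 units at 17.5%.
Pro-rata value split: in-quota = $1,221,789.49 × 1,979/4,981 = $485,428.91; over-quota = $1,221,789.49 − $485,428.91 = $736,360.58.
In-quota duty = $485,428.91 × 5.5% = $26,698.59. Over-quota duty = $736,360.58 × 17.5% = $128,863.10.
Line duty = $26,698.59 + $128,863.10 = $155,561.69.
Line 3 (0635.82, Drenius, 2,288 kg, $268,222.24):
Base rate for 0635.82 is 13.5%.
0635.82 has an FTA preferential rate, but origin Drenius is not Narius; base rate stands.
Duty = $268,222.24 × 13.5% = $36,210.00.
Line 4 (0384.13, Narius, 343 m², $28,211.75):
Base rate for 0384.13 is $7.89/m².
Origin Narius qualifies under the Astius–Narius agreement and 0384.13 is covered: preferential rate Free applies instead.
Duty = $28,211.75 × 0% = $0.00.
Total = $14,314.37 + $155,561.69 + $36,210.00 + $0.00 = $206,086.06.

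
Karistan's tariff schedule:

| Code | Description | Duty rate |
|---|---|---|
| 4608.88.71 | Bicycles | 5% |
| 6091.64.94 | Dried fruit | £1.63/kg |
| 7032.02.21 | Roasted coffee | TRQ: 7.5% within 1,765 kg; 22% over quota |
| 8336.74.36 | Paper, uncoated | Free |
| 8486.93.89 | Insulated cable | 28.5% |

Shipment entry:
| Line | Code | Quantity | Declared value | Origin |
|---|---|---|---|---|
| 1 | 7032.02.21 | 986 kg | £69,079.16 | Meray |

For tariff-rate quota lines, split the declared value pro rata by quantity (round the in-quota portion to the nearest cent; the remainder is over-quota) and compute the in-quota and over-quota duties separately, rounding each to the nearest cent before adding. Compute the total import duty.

Line 1 (7032.02.21, Meray, 986 kg, £69,079.16):
Code 7032.02.21 is under a tariff-rate quota (threshold 1,765 kg). Quantity 986 kg is within the quota, so the in-quota rate 7.5% applies to the full value.
Duty = £69,079.16 × 7.5% = £5,180.94.

£5,180.94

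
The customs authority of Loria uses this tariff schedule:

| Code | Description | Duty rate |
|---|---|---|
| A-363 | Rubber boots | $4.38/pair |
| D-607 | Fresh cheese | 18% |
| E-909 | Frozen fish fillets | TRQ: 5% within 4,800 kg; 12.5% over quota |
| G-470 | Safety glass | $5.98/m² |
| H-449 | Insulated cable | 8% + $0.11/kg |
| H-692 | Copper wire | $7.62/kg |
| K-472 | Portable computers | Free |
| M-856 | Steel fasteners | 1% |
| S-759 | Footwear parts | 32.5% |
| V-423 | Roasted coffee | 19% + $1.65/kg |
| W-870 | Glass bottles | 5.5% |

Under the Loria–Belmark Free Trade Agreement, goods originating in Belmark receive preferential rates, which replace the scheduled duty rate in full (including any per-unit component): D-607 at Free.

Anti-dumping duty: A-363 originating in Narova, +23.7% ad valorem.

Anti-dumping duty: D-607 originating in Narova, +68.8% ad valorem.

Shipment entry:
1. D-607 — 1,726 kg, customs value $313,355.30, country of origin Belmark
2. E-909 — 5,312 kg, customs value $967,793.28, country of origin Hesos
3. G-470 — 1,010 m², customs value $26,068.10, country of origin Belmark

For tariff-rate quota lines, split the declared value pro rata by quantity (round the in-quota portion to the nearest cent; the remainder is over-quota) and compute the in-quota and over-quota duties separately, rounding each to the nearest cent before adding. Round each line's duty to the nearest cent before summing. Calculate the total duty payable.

Line 1 (D-607, Belmark, 1,726 kg, $313,355.30):
Base rate for D-607 is 18%.
Origin Belmark qualifies under the Loria–Belmark agreement and D-607 is covered: preferential rate Free applies instead.
The additional-duty order on D-607 targets Narova, not Belmark; it does not apply.
Duty = $313,355.30 × 0% = $0.00.
Line 2 (E-909, Hesos, 5,312 kg, $967,793.28):
Code E-909 is under a tariff-rate quota (threshold 4,800 kg). In-quota: 4,800 kg at 5%; over-quota: 512 kg at 12.5%.
Pro-rata value split: in-quota = $967,793.28 × 4,800/5,312 = $874,512.00; over-quota = $967,793.28 − $874,512.00 = $93,281.28.
In-quota duty = $874,512.00 × 5% = $43,725.60. Over-quota duty = $93,281.28 × 12.5% = $11,660.16.
Line duty = $43,725.60 + $11,660.16 = $55,385.76.
Line 3 (G-470, Belmark, 1,010 m², $26,068.10):
Base rate for G-470 is $5.98/m².
Origin Belmark is the FTA partner but G-470 is not on the preference list; base rate stands.
Duty = 1,010 × $5.98 = $6,039.80.
Total = $0.00 + $55,385.76 + $6,039.80 = $61,425.56.

$61,425.56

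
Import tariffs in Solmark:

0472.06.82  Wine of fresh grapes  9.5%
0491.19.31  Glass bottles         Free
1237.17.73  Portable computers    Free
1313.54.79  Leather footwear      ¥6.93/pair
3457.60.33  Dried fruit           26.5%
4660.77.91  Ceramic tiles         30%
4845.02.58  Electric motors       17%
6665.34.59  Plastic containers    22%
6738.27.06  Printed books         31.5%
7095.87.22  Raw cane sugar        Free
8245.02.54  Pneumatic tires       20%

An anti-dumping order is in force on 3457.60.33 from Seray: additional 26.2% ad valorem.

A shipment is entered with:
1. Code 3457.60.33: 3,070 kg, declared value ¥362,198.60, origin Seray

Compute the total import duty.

¥190,878.66

Line 1 (3457.60.33, Seray, 3,070 kg, ¥362,198.60):
Base rate for 3457.60.33 is 26.5%.
Additional duty on 3457.60.33 from Seray: +26.2%. Applied ad valorem rate: 26.5% + 26.2% = 52.7%.
Duty = ¥362,198.60 × 52.7% = ¥190,878.66.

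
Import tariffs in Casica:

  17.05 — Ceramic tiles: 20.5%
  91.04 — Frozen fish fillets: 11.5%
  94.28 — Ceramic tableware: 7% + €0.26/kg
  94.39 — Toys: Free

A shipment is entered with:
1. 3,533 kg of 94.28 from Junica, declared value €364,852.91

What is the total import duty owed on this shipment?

€26,458.28

Line 1 (94.28, Junica, 3,533 kg, €364,852.91):
Base rate for 94.28 is 7% + €0.26/kg.
Duty = €364,852.91 × 7% + 3,533 × €0.26 = €26,458.28.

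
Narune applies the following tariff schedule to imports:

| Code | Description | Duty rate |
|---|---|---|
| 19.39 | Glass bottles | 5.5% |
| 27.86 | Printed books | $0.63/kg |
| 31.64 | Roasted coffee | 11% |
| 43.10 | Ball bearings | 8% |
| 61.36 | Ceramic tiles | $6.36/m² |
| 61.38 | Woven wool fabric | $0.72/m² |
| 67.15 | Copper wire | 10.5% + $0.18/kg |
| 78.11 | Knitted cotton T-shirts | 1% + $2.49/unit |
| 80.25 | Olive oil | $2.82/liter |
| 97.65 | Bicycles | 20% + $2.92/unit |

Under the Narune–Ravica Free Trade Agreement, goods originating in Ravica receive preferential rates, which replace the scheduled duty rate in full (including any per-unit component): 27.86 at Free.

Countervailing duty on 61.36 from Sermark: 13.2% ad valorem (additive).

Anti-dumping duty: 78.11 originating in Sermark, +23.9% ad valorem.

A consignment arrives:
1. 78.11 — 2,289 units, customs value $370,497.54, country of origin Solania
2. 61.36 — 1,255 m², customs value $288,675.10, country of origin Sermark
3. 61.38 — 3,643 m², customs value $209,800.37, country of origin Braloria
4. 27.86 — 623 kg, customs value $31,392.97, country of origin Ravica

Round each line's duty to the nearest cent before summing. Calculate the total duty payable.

$58,114.46

Line 1 (78.11, Solania, 2,289 units, $370,497.54):
Base rate for 78.11 is 1% + $2.49/unit.
The additional-duty order on 78.11 targets Sermark, not Solania; it does not apply.
Duty = $370,497.54 × 1% + 2,289 × $2.49 = $9,404.59.
Line 2 (61.36, Sermark, 1,255 m², $288,675.10):
Base rate for 61.36 is $6.36/m².
Additional duty on 61.36 from Sermark: +13.2% ad valorem. Applied ad valorem rate = 13.2%.
Duty = $288,675.10 × 13.2% + 1,255 × $6.36 = $46,086.91.
Line 3 (61.38, Braloria, 3,643 m², $209,800.37):
Base rate for 61.38 is $0.72/m².
Duty = 3,643 × $0.72 = $2,622.96.
Line 4 (27.86, Ravica, 623 kg, $31,392.97):
Base rate for 27.86 is $0.63/kg.
Origin Ravica qualifies under the Narune–Ravica agreement and 27.86 is covered: preferential rate Free applies instead.
Duty = $31,392.97 × 0% = $0.00.
Total = $9,404.59 + $46,086.91 + $2,622.96 + $0.00 = $58,114.46.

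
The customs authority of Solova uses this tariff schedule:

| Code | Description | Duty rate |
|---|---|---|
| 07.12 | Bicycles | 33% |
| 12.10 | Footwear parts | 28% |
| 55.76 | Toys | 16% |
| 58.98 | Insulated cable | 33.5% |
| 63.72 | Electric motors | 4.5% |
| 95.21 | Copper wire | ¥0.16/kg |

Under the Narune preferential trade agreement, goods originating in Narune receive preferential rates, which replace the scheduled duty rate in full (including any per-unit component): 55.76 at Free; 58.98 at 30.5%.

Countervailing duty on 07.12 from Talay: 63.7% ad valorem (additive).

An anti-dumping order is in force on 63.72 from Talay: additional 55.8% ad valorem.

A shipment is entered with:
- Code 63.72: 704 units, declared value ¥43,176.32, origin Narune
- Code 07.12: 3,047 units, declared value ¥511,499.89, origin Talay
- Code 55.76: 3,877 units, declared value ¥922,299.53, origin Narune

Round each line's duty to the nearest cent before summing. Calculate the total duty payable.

¥496,563.32

Line 1 (63.72, Narune, 704 units, ¥43,176.32):
Base rate for 63.72 is 4.5%.
Origin Narune is the FTA partner but 63.72 is not on the preference list; base rate stands.
The additional-duty order on 63.72 targets Talay, not Narune; it does not apply.
Duty = ¥43,176.32 × 4.5% = ¥1,942.93.
Line 2 (07.12, Talay, 3,047 units, ¥511,499.89):
Base rate for 07.12 is 33%.
Additional duty on 07.12 from Talay: +63.7%. Applied ad valorem rate: 33% + 63.7% = 96.7%.
Duty = ¥511,499.89 × 96.7% = ¥494,620.39.
Line 3 (55.76, Narune, 3,877 units, ¥922,299.53):
Base rate for 55.76 is 16%.
Origin Narune qualifies under the Solova–Narune agreement and 55.76 is covered: preferential rate Free applies instead.
Duty = ¥922,299.53 × 0% = ¥0.00.
Total = ¥1,942.93 + ¥494,620.39 + ¥0.00 = ¥496,563.32.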